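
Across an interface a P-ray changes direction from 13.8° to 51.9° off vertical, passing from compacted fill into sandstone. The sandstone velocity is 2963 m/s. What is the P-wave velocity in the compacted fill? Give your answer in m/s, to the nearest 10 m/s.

900 m/s

sin 13.8° = 0.2385; sin 51.9° = 0.7869.
V₁ = V₂·(sin θ₁/sin θ₂) = 2963·(0.2385/0.7869) = 898.14 m/s.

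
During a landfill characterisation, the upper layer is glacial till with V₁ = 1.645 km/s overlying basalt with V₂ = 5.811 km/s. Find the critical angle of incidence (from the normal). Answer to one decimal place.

16.4°

Critical incidence: sin θ_c = V₁/V₂ = 1.645/5.811 = 0.2831.
θ_c = arcsin 0.2831 = 16.44°.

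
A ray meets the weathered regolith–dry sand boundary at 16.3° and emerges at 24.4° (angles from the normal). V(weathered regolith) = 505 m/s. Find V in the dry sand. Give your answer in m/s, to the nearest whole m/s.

743 m/s

Snell's law: sin 16.3°/V₁ = sin 24.4°/V₂.
V₂ = V₁·sin 24.4°/sin 16.3° = 505 × 1.4719 = 743.29 m/s.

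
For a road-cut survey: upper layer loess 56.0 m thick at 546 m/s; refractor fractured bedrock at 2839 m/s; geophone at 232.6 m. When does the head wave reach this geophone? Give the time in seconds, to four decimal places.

t = x/V₂ + 2h·√(V₂²−V₁²)/(V₁V₂).
√(V₂²−V₁²) = √(2839²−546²) = 2786.0 m/s; delay term = 2·56.0·2786.0/(546·2839) = 0.20130 s.
t = 232.6/2839 + 0.20130 = 0.28323 s.

0.2832 s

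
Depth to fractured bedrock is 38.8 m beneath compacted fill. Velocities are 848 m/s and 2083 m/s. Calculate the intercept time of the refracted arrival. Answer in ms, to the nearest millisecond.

84 ms

tᵢ = 2h·√(V₂²−V₁²)/(V₁V₂).
√(V₂²−V₁²) = √(2083²−848²) = 1902.6 m/s.
tᵢ = 2·38.8·1902.6/(848·2083) = 0.08358 s.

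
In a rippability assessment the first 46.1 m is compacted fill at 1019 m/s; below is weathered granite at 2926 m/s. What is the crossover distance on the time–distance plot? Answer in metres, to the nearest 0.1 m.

θ_c = arcsin(1019/2926) = 20.38°, so cos θ_c = 0.9374 and tᵢ = 2h cos θ_c/V₁ = 0.0848 s.
At crossover x/V₁ = x/V₂ + tᵢ ⇒ x = tᵢ/(1/V₁ − 1/V₂) = 0.08482/(9.8135e-04 − 3.4176e-04) = 132.61 m.

132.6 m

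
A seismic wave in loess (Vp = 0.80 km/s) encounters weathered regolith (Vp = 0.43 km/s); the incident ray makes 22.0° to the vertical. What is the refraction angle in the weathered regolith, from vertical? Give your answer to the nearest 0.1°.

11.6°

sin θ₁/V₁ = sin θ₂/V₂ ⇒ sin θ₂ = 0.43·sin 22.0°/0.80 = 0.43·0.3746/0.80 = 0.2014.
θ₂ = arcsin 0.2014 = 11.62° from the normal.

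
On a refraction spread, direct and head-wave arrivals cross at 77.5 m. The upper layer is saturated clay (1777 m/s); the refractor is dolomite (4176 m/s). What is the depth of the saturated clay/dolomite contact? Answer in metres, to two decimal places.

h = (x_cross/2)·√((V₂−V₁)/(V₂+V₁)).
(V₂−V₁)/(V₂+V₁) = (4176−1777)/(4176+1777) = 0.4030; √ = 0.6348.
h = (77.5/2)·0.6348 = 24.60 m.

24.60 m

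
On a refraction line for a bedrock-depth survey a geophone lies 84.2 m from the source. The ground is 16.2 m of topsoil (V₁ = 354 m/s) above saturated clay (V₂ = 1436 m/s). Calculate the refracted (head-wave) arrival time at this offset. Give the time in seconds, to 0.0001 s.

θ_c = arcsin(V₁/V₂) = arcsin(354/1436) = 14.27°, cos θ_c = 0.9691.
Intercept time tᵢ = 2h cos θ_c / V₁ = 2·16.2·0.9691/354 = 0.08870 s.
t = x/V₂ + tᵢ = 84.2/1436 + 0.08870 = 0.14734 s.

0.1473 s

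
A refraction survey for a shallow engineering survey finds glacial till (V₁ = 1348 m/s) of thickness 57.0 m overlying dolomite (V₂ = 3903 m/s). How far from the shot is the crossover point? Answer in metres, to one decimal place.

θ_c = arcsin(1348/3903) = 20.20°, so cos θ_c = 0.9385 and tᵢ = 2h cos θ_c/V₁ = 0.0794 s.
At crossover x/V₁ = x/V₂ + tᵢ ⇒ x = tᵢ/(1/V₁ − 1/V₂) = 0.07937/(7.4184e-04 − 2.5621e-04) = 163.43 m.

163.4 m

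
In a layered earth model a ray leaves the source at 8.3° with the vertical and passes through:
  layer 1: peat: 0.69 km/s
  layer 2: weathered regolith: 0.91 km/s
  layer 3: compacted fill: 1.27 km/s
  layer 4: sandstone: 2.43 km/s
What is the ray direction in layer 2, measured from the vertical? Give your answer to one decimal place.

Ray parameter p = sin 8.3° / 0.69 = 2.0921e-01 s/km.
sin θ_2 = p·V_2 = 2.0921e-01 × 0.91 = 0.1904.
θ_2 = 10.98° from the vertical.

11.0°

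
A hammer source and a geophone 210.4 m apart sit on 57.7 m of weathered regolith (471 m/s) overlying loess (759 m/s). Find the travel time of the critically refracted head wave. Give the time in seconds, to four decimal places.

θ_c = arcsin(V₁/V₂) = arcsin(471/759) = 38.36°, cos θ_c = 0.7842.
Intercept time tᵢ = 2h cos θ_c / V₁ = 2·57.7·0.7842/471 = 0.19213 s.
t = x/V₂ + tᵢ = 210.4/759 + 0.19213 = 0.46934 s.

0.4693 s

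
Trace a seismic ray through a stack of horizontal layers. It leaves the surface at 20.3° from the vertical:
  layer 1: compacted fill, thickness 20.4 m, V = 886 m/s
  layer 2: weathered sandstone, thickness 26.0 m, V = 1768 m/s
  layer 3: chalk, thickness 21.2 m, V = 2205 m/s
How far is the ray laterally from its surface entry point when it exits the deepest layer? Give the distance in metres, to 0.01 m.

68.77 m

Apply Snell's law at each interface; in layer i the horizontal offset is hᵢ·tan θᵢ.
Layer 1: θ = 20.30°; offset = 20.4·tan 20.30° = 7.5462 m.
Layer 2: sin θ = 1768·sin 20.3°/886 = 0.6923, θ = 43.81°; offset = 26.0·tan 43.81° = 24.9443 m.
Layer 3: sin θ = 2205·sin 20.3°/886 = 0.8634, θ = 59.70°; offset = 21.2·tan 59.70° = 36.2840 m.
Summing the layer offsets gives 68.7745 m.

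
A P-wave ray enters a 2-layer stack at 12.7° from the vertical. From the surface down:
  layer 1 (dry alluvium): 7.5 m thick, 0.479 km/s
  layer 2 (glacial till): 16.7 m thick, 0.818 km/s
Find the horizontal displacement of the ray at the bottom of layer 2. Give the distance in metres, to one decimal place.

p = sin θ₁/V₁ = sin 12.7°/0.479 = 4.5897e-01 s/km is conserved through the stack.
Layer 1: θ = 12.70°; offset = 7.5·tan 12.70° = 1.690 m.
Layer 2: sin θ = p·0.818 = 0.3754 → θ = 22.05°; offset = 16.7·tan 22.05° = 6.765 m.
Σ offsets = 8.455 m.

8.5 m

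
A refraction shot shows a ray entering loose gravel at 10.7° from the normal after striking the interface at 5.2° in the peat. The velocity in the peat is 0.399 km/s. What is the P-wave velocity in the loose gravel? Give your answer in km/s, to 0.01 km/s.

0.82 km/s

Snell's law: sin 5.2°/V₁ = sin 10.7°/V₂.
V₂ = V₁·sin 10.7°/sin 5.2° = 0.399 × 2.0486 = 0.82 km/s.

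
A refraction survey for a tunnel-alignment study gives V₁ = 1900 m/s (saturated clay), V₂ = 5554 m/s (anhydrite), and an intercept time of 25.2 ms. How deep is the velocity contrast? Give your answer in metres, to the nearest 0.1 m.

25.5 m

θ_c = arcsin(1900/5554) = 20.00°; cos θ_c = 0.9397.
tᵢ = 2h cos θ_c/V₁ ⇒ h = tᵢ·V₁/(2 cos θ_c) = 0.0252·1900/(2·0.9397) = 25.48 m.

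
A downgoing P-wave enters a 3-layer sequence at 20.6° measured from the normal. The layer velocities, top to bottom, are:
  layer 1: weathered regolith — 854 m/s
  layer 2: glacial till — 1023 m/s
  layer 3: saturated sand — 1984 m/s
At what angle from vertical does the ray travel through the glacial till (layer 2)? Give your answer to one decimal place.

Snell's law across each interface conserves sin θ / V, so sin θ_2 = V_2·sin θ₁/V₁.
sin θ_2 = 1023 × sin 20.6° / 854 = 0.4215.
θ_2 = arcsin 0.4215 = 24.93°.

24.9°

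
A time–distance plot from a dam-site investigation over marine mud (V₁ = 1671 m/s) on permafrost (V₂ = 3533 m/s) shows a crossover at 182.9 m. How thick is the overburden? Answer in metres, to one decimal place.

54.7 m

x_cross = 2h·√((V₂+V₁)/(V₂−V₁)) → h = x_cross / (2·√((V₂+V₁)/(V₂−V₁))).
√((V₂+V₁)/(V₂−V₁)) = √((3533+1671)/(3533−1671)) = 1.6718.
h = 182.9 / (2·1.6718) = 54.70 m.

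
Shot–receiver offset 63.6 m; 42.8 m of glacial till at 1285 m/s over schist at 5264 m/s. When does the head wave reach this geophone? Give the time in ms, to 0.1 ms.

t = x/V₂ + 2h·√(V₂²−V₁²)/(V₁V₂).
√(V₂²−V₁²) = √(5264²−1285²) = 5104.7 m/s; delay term = 2·42.8·5104.7/(1285·5264) = 0.06460 s.
t = 63.6/5264 + 0.06460 = 0.07668 s.

76.7 ms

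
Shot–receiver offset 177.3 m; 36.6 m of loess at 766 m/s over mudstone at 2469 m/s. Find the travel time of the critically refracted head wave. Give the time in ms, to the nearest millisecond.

163 ms

θ_c = arcsin(V₁/V₂) = arcsin(766/2469) = 18.07°, cos θ_c = 0.9507.
Intercept time tᵢ = 2h cos θ_c / V₁ = 2·36.6·0.9507/766 = 0.09085 s.
t = x/V₂ + tᵢ = 177.3/2469 + 0.09085 = 0.16266 s.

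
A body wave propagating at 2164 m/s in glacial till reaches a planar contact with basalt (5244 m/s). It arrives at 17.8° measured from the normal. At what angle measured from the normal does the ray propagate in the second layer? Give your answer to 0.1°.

47.8°

Snell's law: sin θ₂ = (V₂/V₁)·sin θ₁ = (5244/2164)·sin 17.8° = 0.7408.
θ₂ = sin⁻¹(0.7408) = 47.80° (from vertical).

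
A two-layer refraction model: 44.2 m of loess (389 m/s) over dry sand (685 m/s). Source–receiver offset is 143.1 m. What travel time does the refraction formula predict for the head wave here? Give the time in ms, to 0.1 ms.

θ_c = arcsin(V₁/V₂) = arcsin(389/685) = 34.60°, cos θ_c = 0.8231.
Intercept time tᵢ = 2h cos θ_c / V₁ = 2·44.2·0.8231/389 = 0.18705 s.
t = x/V₂ + tᵢ = 143.1/685 + 0.18705 = 0.39596 s.

396.0 ms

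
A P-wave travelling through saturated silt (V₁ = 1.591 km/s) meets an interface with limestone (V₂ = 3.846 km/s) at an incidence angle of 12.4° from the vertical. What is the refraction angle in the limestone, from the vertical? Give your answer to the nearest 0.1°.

31.3°

sin θ₁/V₁ = sin θ₂/V₂ ⇒ sin θ₂ = 3.846·sin 12.4°/1.591 = 3.846·0.2147/1.591 = 0.5191.
θ₂ = arcsin 0.5191 = 31.27° from the normal.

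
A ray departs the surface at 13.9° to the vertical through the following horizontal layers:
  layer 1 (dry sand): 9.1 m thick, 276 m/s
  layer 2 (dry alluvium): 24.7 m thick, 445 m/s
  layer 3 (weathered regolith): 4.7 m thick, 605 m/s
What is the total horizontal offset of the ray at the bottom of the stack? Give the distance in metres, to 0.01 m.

Apply Snell's law at each interface; in layer i the horizontal offset is hᵢ·tan θᵢ.
Layer 1: θ = 13.90°; offset = 9.1·tan 13.90° = 2.2520 m.
Layer 2: sin θ = 445·sin 13.9°/276 = 0.3873, θ = 22.79°; offset = 24.7·tan 22.79° = 10.3769 m.
Layer 3: sin θ = 605·sin 13.9°/276 = 0.5266, θ = 31.78°; offset = 4.7·tan 31.78° = 2.9113 m.
Total horizontal offset = 15.5402 m.

15.54 m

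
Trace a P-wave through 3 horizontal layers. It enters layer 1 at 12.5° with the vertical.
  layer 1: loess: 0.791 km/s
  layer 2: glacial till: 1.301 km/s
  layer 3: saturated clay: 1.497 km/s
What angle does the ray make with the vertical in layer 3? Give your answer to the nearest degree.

24°

Snell's law across each interface conserves sin θ / V, so sin θ_3 = V_3·sin θ₁/V₁.
sin θ_3 = 1.497 × sin 12.5° / 0.791 = 0.4096.
θ_3 = 24.18° from the vertical.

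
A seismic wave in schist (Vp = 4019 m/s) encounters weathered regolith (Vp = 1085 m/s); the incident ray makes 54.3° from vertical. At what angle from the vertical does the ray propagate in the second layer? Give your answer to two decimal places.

sin θ₁/V₁ = sin θ₂/V₂ ⇒ sin θ₂ = 1085·sin 54.3°/4019 = 1085·0.8121/4019 = 0.2192.
θ₂ = sin⁻¹(0.2192) = 12.66° (from vertical).

12.66°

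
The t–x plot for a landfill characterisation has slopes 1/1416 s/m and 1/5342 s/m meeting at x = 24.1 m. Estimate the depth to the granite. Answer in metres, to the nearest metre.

x_cross = 2h·√((V₂+V₁)/(V₂−V₁)) → h = x_cross / (2·√((V₂+V₁)/(V₂−V₁))).
√((V₂+V₁)/(V₂−V₁)) = √((5342+1416)/(5342−1416)) = 1.3120.
h = 24.1 / (2·1.3120) = 9.18 m.

9 m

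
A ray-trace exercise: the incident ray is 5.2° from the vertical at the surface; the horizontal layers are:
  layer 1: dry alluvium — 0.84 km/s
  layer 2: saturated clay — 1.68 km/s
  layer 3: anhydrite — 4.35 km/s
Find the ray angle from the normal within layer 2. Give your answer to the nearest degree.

Snell's law across each interface conserves sin θ / V, so sin θ_2 = V_2·sin θ₁/V₁.
sin θ_2 = 1.68 × sin 5.2° / 0.84 = 0.1813.
θ_2 = arcsin 0.1813 = 10.44°.

10°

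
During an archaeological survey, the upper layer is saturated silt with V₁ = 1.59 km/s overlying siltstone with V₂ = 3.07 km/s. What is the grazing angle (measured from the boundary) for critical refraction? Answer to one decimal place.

At critical incidence the refracted ray runs along the interface (θ₂ = 90°), so sin θ_c = V₁/V₂.
θ_c = arcsin(1.59/3.07) = arcsin 0.5179 = 31.19°.
Measured from the interface: 90° − 31.19° = 58.81°.

58.8°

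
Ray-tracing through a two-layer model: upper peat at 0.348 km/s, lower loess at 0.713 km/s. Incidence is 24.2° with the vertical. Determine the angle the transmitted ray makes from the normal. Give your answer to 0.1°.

Snell's law: sin θ₂ = (V₂/V₁)·sin θ₁ = (0.713/0.348)·sin 24.2° = 0.8399.
θ₂ = arcsin 0.8399 = 57.13° from the normal.

57.1°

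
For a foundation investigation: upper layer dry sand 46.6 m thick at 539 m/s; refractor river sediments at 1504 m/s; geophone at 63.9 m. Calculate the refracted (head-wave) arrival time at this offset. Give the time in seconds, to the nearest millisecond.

0.204 s

θ_c = arcsin(V₁/V₂) = arcsin(539/1504) = 21.00°, cos θ_c = 0.9336.
Intercept time tᵢ = 2h cos θ_c / V₁ = 2·46.6·0.9336/539 = 0.16143 s.
t = x/V₂ + tᵢ = 63.9/1504 + 0.16143 = 0.20391 s.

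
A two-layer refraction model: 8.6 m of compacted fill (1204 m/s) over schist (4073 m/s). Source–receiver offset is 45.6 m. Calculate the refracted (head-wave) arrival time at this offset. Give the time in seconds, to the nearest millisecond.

0.025 s

t = x/V₂ + 2h·√(V₂²−V₁²)/(V₁V₂).
√(V₂²−V₁²) = √(4073²−1204²) = 3891.0 m/s; delay term = 2·8.6·3891.0/(1204·4073) = 0.01365 s.
t = 45.6/4073 + 0.01365 = 0.02484 s.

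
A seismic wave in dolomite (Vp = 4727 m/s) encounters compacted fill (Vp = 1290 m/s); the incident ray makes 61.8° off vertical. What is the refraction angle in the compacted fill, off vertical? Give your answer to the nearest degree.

sin θ₁/V₁ = sin θ₂/V₂ ⇒ sin θ₂ = 1290·sin 61.8°/4727 = 1290·0.8813/4727 = 0.2405.
θ₂ = sin⁻¹(0.2405) = 13.92° (from vertical).

14°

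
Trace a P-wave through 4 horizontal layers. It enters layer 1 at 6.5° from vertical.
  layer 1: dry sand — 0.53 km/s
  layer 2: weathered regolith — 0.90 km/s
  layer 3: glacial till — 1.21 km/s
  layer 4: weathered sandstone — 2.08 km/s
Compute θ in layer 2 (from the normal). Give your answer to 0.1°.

Ray parameter p = sin 6.5° / 0.53 = 2.1359e-01 s/km.
sin θ_2 = p·V_2 = 2.1359e-01 × 0.90 = 0.1922.
θ_2 = 11.08° from the vertical.

11.1°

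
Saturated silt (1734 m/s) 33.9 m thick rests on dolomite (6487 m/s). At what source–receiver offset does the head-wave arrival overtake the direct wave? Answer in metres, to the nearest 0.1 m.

θ_c = arcsin(1734/6487) = 15.50°, so cos θ_c = 0.9636 and tᵢ = 2h cos θ_c/V₁ = 0.0377 s.
At crossover x/V₁ = x/V₂ + tᵢ ⇒ x = tᵢ/(1/V₁ − 1/V₂) = 0.03768/(5.7670e-04 − 1.5415e-04) = 89.17 m.

89.2 m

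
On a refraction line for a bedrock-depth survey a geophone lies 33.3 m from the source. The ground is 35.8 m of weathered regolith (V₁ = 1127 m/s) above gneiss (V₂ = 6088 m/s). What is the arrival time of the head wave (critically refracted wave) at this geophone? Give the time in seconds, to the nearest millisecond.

0.068 s

t = x/V₂ + 2h·√(V₂²−V₁²)/(V₁V₂).
√(V₂²−V₁²) = √(6088²−1127²) = 5982.8 m/s; delay term = 2·35.8·5982.8/(1127·6088) = 0.06243 s.
t = 33.3/6088 + 0.06243 = 0.06790 s.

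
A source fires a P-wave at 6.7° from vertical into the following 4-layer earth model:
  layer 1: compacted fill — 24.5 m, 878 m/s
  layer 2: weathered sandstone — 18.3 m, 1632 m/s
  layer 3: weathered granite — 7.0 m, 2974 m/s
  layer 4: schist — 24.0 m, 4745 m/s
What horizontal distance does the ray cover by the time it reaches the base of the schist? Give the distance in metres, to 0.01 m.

29.45 m

Apply Snell's law at each interface; in layer i the horizontal offset is hᵢ·tan θᵢ.
Layer 1: θ = 6.70°; offset = 24.5·tan 6.70° = 2.8781 m.
Layer 2: sin θ = 1632·sin 6.7°/878 = 0.2169, θ = 12.52°; offset = 18.3·tan 12.52° = 4.0654 m.
Layer 3: sin θ = 2974·sin 6.7°/878 = 0.3952, θ = 23.28°; offset = 7.0·tan 23.28° = 3.0115 m.
Layer 4: sin θ = 4745·sin 6.7°/878 = 0.6305, θ = 39.09°; offset = 24.0·tan 39.09° = 19.4966 m.
Σ offsets = 29.4516 m.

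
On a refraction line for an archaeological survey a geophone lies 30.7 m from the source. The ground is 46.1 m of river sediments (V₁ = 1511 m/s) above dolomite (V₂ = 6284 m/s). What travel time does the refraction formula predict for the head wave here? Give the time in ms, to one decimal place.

64.1 ms

θ_c = arcsin(V₁/V₂) = arcsin(1511/6284) = 13.91°, cos θ_c = 0.9707.
Intercept time tᵢ = 2h cos θ_c / V₁ = 2·46.1·0.9707/1511 = 0.05923 s.
t = x/V₂ + tᵢ = 30.7/6284 + 0.05923 = 0.06411 s.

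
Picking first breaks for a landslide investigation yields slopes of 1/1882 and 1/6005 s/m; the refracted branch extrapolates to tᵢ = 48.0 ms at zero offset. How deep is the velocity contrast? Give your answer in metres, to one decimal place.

θ_c = arcsin(1882/6005) = 18.26°; cos θ_c = 0.9496.
tᵢ = 2h cos θ_c/V₁ ⇒ h = tᵢ·V₁/(2 cos θ_c) = 0.048·1882/(2·0.9496) = 47.56 m.

47.6 m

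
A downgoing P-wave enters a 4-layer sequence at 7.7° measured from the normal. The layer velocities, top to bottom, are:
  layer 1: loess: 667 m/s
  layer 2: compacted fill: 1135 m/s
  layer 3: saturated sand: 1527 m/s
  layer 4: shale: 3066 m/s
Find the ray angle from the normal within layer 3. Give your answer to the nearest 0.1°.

Snell's law across each interface conserves sin θ / V, so sin θ_3 = V_3·sin θ₁/V₁.
sin θ_3 = 1527 × sin 7.7° / 667 = 0.3067.
θ_3 = arcsin 0.3067 = 17.86°.

17.9°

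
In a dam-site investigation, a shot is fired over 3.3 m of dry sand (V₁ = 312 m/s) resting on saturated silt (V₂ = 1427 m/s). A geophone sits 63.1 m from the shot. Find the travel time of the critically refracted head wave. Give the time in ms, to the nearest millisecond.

65 ms

θ_c = arcsin(V₁/V₂) = arcsin(312/1427) = 12.63°, cos θ_c = 0.9758.
Intercept time tᵢ = 2h cos θ_c / V₁ = 2·3.3·0.9758/312 = 0.02064 s.
t = x/V₂ + tᵢ = 63.1/1427 + 0.02064 = 0.06486 s.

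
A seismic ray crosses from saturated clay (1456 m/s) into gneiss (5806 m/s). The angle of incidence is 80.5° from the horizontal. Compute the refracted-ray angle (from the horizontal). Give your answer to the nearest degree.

49°

Convert to the normal: θ₁ = 90° − 80.5° = 9.5°.
Snell's law: sin θ₂ = (V₂/V₁)·sin θ₁ = (5806/1456)·sin 9.5° = 0.6581.
θ₂ = sin⁻¹(0.6581) = 41.16° (from vertical).
From the interface: 90° − 41.16° = 48.84°.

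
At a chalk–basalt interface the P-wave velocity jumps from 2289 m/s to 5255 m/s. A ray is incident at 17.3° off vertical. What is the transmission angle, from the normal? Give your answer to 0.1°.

Snell's law: sin θ₂ = (V₂/V₁)·sin θ₁ = (5255/2289)·sin 17.3° = 0.6827.
θ₂ = sin⁻¹(0.6827) = 43.06° (from vertical).

43.1°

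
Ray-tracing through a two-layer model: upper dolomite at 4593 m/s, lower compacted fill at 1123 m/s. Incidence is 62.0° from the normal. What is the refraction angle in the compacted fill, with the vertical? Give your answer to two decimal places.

12.47°

Snell's law: sin θ₂ = (V₂/V₁)·sin θ₁ = (1123/4593)·sin 62.0° = 0.2159.
θ₂ = sin⁻¹(0.2159) = 12.47° (from vertical).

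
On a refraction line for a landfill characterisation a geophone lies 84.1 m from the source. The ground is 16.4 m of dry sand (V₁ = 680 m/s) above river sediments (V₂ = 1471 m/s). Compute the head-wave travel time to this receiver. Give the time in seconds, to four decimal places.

0.0999 s

θ_c = arcsin(V₁/V₂) = arcsin(680/1471) = 27.53°, cos θ_c = 0.8867.
Intercept time tᵢ = 2h cos θ_c / V₁ = 2·16.4·0.8867/680 = 0.04277 s.
t = x/V₂ + tᵢ = 84.1/1471 + 0.04277 = 0.09994 s.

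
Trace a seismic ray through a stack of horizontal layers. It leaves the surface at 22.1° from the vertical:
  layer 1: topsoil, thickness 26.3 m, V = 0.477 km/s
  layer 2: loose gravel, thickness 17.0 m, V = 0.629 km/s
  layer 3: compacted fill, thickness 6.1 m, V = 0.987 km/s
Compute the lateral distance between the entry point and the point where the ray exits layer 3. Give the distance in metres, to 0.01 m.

27.96 m

Ray parameter p = sin 22.1° / 0.477 km/s = 7.8873e-01 s/km.
Layer 1: θ = 22.10°; offset = 26.3·tan 22.10° = 10.6793 m.
Layer 2: sin θ = p·0.629 = 0.4961 → θ = 29.74°; offset = 17.0·tan 29.74° = 9.7136 m.
Layer 3: sin θ = p·0.987 = 0.7785 → θ = 51.12°; offset = 6.1·tan 51.12° = 7.5656 m.
Σ offsets = 27.9585 m.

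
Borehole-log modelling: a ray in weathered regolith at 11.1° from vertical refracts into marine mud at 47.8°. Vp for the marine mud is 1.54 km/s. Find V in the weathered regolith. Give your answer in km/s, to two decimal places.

0.40 km/s

sin 11.1° = 0.1925; sin 47.8° = 0.7408.
V₁ = V₂·(sin θ₁/sin θ₂) = 1.54·(0.1925/0.7408) = 0.40 km/s.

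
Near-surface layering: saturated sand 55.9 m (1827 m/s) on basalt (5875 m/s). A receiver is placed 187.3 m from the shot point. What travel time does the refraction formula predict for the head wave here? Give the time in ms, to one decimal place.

90.0 ms

t = x/V₂ + 2h·√(V₂²−V₁²)/(V₁V₂).
√(V₂²−V₁²) = √(5875²−1827²) = 5583.7 m/s; delay term = 2·55.9·5583.7/(1827·5875) = 0.05816 s.
t = 187.3/5875 + 0.05816 = 0.09004 s.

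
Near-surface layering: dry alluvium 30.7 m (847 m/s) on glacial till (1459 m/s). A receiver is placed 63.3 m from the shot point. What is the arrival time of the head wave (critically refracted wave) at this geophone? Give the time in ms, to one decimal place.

t = x/V₂ + 2h·√(V₂²−V₁²)/(V₁V₂).
√(V₂²−V₁²) = √(1459²−847²) = 1188.0 m/s; delay term = 2·30.7·1188.0/(847·1459) = 0.05902 s.
t = 63.3/1459 + 0.05902 = 0.10241 s.

102.4 ms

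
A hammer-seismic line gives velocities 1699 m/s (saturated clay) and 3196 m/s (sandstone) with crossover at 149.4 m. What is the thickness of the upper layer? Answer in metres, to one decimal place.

41.3 m

h = (x_cross/2)·√((V₂−V₁)/(V₂+V₁)).
(V₂−V₁)/(V₂+V₁) = (3196−1699)/(3196+1699) = 0.3058; √ = 0.5530.
h = (149.4/2)·0.5530 = 41.31 m.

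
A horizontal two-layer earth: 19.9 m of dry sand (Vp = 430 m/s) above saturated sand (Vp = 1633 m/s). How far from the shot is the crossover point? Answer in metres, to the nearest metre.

θ_c = arcsin(430/1633) = 15.27°, so cos θ_c = 0.9647 and tᵢ = 2h cos θ_c/V₁ = 0.0893 s.
At crossover x/V₁ = x/V₂ + tᵢ ⇒ x = tᵢ/(1/V₁ − 1/V₂) = 0.08929/(2.3256e-03 − 6.1237e-04) = 52.12 m.

52 m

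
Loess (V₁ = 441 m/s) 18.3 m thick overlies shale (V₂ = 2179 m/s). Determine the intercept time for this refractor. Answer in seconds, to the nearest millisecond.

0.081 s

tᵢ = 2h·√(V₂²−V₁²)/(V₁V₂).
√(V₂²−V₁²) = √(2179²−441²) = 2133.9 m/s.
tᵢ = 2·18.3·2133.9/(441·2179) = 0.08128 s.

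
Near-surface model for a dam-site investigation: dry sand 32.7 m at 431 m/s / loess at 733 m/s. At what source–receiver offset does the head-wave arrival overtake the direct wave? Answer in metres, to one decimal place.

128.4 m

θ_c = arcsin(431/733) = 36.01°, so cos θ_c = 0.8089 and tᵢ = 2h cos θ_c/V₁ = 0.1227 s.
At crossover x/V₁ = x/V₂ + tᵢ ⇒ x = tᵢ/(1/V₁ − 1/V₂) = 0.12274/(2.3202e-03 − 1.3643e-03) = 128.40 m.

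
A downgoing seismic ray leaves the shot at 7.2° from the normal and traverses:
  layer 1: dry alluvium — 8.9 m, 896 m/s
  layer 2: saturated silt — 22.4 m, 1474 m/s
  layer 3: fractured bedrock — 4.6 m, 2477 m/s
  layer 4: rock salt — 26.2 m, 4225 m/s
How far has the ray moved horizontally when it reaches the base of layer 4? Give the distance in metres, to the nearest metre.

Ray parameter p = sin 7.2° / 896 m/s = 1.3988e-04 s/m.
Layer 1: θ = 7.20°; offset = 8.9·tan 7.20° = 1.124 m.
Layer 2: sin θ = p·1474 = 0.2062 → θ = 11.90°; offset = 22.4·tan 11.90° = 4.720 m.
Layer 3: sin θ = p·2477 = 0.3465 → θ = 20.27°; offset = 4.6·tan 20.27° = 1.699 m.
Layer 4: sin θ = p·4225 = 0.5910 → θ = 36.23°; offset = 26.2·tan 36.23° = 19.195 m.
Summing the layer offsets gives 26.738 m.

27 m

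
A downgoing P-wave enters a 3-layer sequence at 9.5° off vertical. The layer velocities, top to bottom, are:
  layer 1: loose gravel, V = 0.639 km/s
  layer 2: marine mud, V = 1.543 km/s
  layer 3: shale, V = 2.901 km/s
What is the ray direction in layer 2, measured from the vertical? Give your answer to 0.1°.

Snell's law across each interface conserves sin θ / V, so sin θ_2 = V_2·sin θ₁/V₁.
sin θ_2 = 1.543 × sin 9.5° / 0.639 = 0.3985.
θ_2 = arcsin 0.3985 = 23.49°.

23.5°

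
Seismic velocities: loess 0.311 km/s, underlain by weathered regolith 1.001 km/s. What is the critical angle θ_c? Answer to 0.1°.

18.1°

At critical incidence the refracted ray runs along the interface (θ₂ = 90°), so sin θ_c = V₁/V₂.
θ_c = arcsin(0.311/1.001) = arcsin 0.3107 = 18.10°.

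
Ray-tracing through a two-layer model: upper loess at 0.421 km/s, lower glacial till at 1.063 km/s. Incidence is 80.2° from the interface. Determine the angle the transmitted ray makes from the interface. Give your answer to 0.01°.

Convert to the normal: θ₁ = 90° − 80.2° = 9.8°.
Snell's law: sin θ₂ = (V₂/V₁)·sin θ₁ = (1.063/0.421)·sin 9.8° = 0.4298.
θ₂ = sin⁻¹(0.4298) = 25.45° (from vertical).
From the interface: 90° − 25.45° = 64.55°.

64.55°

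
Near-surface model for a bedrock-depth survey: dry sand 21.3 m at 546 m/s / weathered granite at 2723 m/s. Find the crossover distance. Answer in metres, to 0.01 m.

52.20 m

θ_c = arcsin(546/2723) = 11.57°, so cos θ_c = 0.9797 and tᵢ = 2h cos θ_c/V₁ = 0.0764 s.
At crossover x/V₁ = x/V₂ + tᵢ ⇒ x = tᵢ/(1/V₁ − 1/V₂) = 0.07644/(1.8315e-03 − 3.6724e-04) = 52.20 m.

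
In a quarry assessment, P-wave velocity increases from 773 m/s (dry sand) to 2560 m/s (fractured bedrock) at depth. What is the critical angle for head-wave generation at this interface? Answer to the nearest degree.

At critical incidence the refracted ray runs along the interface (θ₂ = 90°), so sin θ_c = V₁/V₂.
θ_c = arcsin(773/2560) = arcsin 0.3020 = 17.57°.

18°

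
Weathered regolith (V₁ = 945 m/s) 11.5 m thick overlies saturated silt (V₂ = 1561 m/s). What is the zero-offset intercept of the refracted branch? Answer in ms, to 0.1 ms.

19.4 ms

tᵢ = 2h·√(V₂²−V₁²)/(V₁V₂).
√(V₂²−V₁²) = √(1561²−945²) = 1242.5 m/s.
tᵢ = 2·11.5·1242.5/(945·1561) = 0.01937 s.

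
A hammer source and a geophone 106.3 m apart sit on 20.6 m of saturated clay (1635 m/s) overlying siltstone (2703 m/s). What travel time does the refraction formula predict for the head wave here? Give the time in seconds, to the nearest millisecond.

θ_c = arcsin(V₁/V₂) = arcsin(1635/2703) = 37.22°, cos θ_c = 0.7963.
Intercept time tᵢ = 2h cos θ_c / V₁ = 2·20.6·0.7963/1635 = 0.02007 s.
t = x/V₂ + tᵢ = 106.3/2703 + 0.02007 = 0.05939 s.

0.059 s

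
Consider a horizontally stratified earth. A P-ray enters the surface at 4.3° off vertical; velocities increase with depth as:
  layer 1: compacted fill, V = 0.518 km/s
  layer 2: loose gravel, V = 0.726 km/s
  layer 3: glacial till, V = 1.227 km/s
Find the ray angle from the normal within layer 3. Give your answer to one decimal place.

10.2°

Snell's law across each interface conserves sin θ / V, so sin θ_3 = V_3·sin θ₁/V₁.
sin θ_3 = 1.227 × sin 4.3° / 0.518 = 0.1776.
θ_3 = 10.23° from the vertical.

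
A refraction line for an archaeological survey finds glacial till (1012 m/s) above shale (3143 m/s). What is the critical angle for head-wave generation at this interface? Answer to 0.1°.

At critical incidence the refracted ray runs along the interface (θ₂ = 90°), so sin θ_c = V₁/V₂.
θ_c = arcsin(1012/3143) = arcsin 0.3220 = 18.78°.

18.8°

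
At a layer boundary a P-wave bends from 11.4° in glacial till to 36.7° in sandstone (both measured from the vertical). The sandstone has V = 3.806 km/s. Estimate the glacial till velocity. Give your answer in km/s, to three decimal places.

Snell's law: sin 11.4°/V₁ = sin 36.7°/V₂.
V₁ = V₂·sin 11.4°/sin 36.7° = 3.806 × 0.3307 = 1.259 km/s.

1.259 km/s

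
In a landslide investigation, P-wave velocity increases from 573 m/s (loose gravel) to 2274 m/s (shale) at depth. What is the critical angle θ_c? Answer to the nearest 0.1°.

At critical incidence the refracted ray runs along the interface (θ₂ = 90°), so sin θ_c = V₁/V₂.
θ_c = arcsin(573/2274) = arcsin 0.2520 = 14.59°.

14.6°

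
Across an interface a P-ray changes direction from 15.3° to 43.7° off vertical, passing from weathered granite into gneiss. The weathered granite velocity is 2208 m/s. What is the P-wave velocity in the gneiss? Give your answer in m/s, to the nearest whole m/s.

5781 m/s

Snell's law: sin 15.3°/V₁ = sin 43.7°/V₂.
V₂ = V₁·sin 43.7°/sin 15.3° = 2208 × 2.6182 = 5781.07 m/s.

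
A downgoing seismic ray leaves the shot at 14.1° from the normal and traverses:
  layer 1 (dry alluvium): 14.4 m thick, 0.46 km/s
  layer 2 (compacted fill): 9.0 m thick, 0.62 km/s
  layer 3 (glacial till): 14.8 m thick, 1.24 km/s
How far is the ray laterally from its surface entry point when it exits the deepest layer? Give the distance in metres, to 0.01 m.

Ray parameter p = sin 14.1° / 0.46 km/s = 5.2960e-01 s/km.
Layer 1: θ = 14.10°; offset = 14.4·tan 14.10° = 3.6170 m.
Layer 2: sin θ = p·0.62 = 0.3284 → θ = 19.17°; offset = 9.0·tan 19.17° = 3.1286 m.
Layer 3: sin θ = p·1.24 = 0.6567 → θ = 41.05°; offset = 14.8·tan 41.05° = 12.8876 m.
Total horizontal offset = 19.6332 m.

19.63 m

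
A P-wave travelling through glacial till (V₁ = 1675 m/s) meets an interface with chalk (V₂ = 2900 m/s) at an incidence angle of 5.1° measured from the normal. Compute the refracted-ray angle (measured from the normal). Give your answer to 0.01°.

Snell's law: sin θ₂ = (V₂/V₁)·sin θ₁ = (2900/1675)·sin 5.1° = 0.1539.
θ₂ = arcsin 0.1539 = 8.85° from the normal.

8.85°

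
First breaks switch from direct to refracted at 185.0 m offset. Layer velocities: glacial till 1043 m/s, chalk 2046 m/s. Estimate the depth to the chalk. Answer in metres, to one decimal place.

x_cross = 2h·√((V₂+V₁)/(V₂−V₁)) → h = x_cross / (2·√((V₂+V₁)/(V₂−V₁))).
√((V₂+V₁)/(V₂−V₁)) = √((2046+1043)/(2046−1043)) = 1.7549.
h = 185.0 / (2·1.7549) = 52.71 m.

52.7 m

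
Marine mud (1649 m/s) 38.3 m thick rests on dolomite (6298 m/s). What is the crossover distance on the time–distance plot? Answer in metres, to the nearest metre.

100 m

x_cross = 2h·√((V₂+V₁)/(V₂−V₁)).
(V₂+V₁)/(V₂−V₁) = (6298+1649)/(6298−1649) = 1.7094; √ = 1.3074.
x_cross = 2·38.3·1.3074 = 100.15 m.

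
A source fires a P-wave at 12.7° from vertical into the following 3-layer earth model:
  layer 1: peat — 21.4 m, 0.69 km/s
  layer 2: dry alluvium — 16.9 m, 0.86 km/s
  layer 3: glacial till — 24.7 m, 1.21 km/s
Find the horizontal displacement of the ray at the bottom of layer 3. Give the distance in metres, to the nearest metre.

20 m

Apply Snell's law at each interface; in layer i the horizontal offset is hᵢ·tan θᵢ.
Layer 1: θ = 12.70°; offset = 21.4·tan 12.70° = 4.823 m.
Layer 2: sin θ = 0.86·sin 12.7°/0.69 = 0.2740, θ = 15.90°; offset = 16.9·tan 15.90° = 4.815 m.
Layer 3: sin θ = 1.21·sin 12.7°/0.69 = 0.3855, θ = 22.68°; offset = 24.7·tan 22.68° = 10.320 m.
Summing the layer offsets gives 19.958 m.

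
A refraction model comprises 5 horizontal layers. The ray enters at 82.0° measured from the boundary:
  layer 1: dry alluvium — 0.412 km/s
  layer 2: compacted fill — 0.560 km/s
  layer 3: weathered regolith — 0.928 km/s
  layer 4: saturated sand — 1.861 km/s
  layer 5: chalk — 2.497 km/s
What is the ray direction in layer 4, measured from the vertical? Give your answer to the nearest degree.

From the normal: θ₁ = 90° − 82.0° = 8.0°.
Snell's law across each interface conserves sin θ / V, so sin θ_4 = V_4·sin θ₁/V₁.
sin θ_4 = 1.861 × sin 8.0° / 0.412 = 0.6286.
θ_4 = 38.95° from the vertical.

39°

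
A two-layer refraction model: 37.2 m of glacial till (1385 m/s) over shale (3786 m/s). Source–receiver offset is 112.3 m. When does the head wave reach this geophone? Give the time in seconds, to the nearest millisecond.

θ_c = arcsin(V₁/V₂) = arcsin(1385/3786) = 21.46°, cos θ_c = 0.9307.
Intercept time tᵢ = 2h cos θ_c / V₁ = 2·37.2·0.9307/1385 = 0.04999 s.
t = x/V₂ + tᵢ = 112.3/3786 + 0.04999 = 0.07966 s.

0.080 s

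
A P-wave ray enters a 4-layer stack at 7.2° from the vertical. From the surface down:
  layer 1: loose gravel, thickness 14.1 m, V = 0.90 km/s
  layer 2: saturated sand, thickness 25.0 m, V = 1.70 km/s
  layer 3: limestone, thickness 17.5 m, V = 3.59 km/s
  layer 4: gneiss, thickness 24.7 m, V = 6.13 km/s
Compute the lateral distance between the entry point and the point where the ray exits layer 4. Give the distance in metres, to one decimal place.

58.5 m

Apply Snell's law at each interface; in layer i the horizontal offset is hᵢ·tan θᵢ.
Layer 1: θ = 7.20°; offset = 14.1·tan 7.20° = 1.781 m.
Layer 2: sin θ = 1.70·sin 7.2°/0.90 = 0.2367, θ = 13.69°; offset = 25.0·tan 13.69° = 6.092 m.
Layer 3: sin θ = 3.59·sin 7.2°/0.90 = 0.4999, θ = 30.00°; offset = 17.5·tan 30.00° = 10.102 m.
Layer 4: sin θ = 6.13·sin 7.2°/0.90 = 0.8537, θ = 58.61°; offset = 24.7·tan 58.61° = 40.484 m.
Summing the layer offsets gives 58.459 m.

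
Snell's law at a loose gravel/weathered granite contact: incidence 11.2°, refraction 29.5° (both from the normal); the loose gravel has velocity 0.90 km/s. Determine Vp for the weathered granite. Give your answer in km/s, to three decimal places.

2.282 km/s

sin 11.2° = 0.1942; sin 29.5° = 0.4924.
V₂ = V₁·(sin θ₂/sin θ₁) = 0.90·(0.4924/0.1942) = 2.282 km/s.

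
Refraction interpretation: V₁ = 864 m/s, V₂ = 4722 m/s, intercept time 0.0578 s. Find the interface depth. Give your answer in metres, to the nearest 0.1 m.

25.4 m

θ_c = arcsin(864/4722) = 10.54°; cos θ_c = 0.9831.
tᵢ = 2h cos θ_c/V₁ ⇒ h = tᵢ·V₁/(2 cos θ_c) = 0.0578·864/(2·0.9831) = 25.40 m.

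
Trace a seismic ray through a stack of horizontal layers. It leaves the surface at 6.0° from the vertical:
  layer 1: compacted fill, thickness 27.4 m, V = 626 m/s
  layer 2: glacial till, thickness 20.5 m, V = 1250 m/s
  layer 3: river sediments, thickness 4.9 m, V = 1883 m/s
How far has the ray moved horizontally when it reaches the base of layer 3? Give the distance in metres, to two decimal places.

Ray parameter p = sin 6.0° / 626 m/s = 1.6698e-04 s/m.
Layer 1: θ = 6.00°; offset = 27.4·tan 6.00° = 2.8799 m.
Layer 2: sin θ = p·1250 = 0.2087 → θ = 12.05°; offset = 20.5·tan 12.05° = 4.3752 m.
Layer 3: sin θ = p·1883 = 0.3144 → θ = 18.33°; offset = 4.9·tan 18.33° = 1.6230 m.
Summing the layer offsets gives 8.8780 m.

8.88 m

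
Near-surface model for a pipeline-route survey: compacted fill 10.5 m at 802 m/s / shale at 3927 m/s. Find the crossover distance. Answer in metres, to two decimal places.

θ_c = arcsin(802/3927) = 11.78°, so cos θ_c = 0.9789 and tᵢ = 2h cos θ_c/V₁ = 0.0256 s.
At crossover x/V₁ = x/V₂ + tᵢ ⇒ x = tᵢ/(1/V₁ − 1/V₂) = 0.02563/(1.2469e-03 − 2.5465e-04) = 25.83 m.

25.83 m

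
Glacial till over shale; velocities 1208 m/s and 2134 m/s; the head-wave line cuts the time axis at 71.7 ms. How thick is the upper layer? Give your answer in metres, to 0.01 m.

52.53 m

θ_c = arcsin(1208/2134) = 34.48°; cos θ_c = 0.8244.
tᵢ = 2h cos θ_c/V₁ ⇒ h = tᵢ·V₁/(2 cos θ_c) = 0.0717·1208/(2·0.8244) = 52.53 m.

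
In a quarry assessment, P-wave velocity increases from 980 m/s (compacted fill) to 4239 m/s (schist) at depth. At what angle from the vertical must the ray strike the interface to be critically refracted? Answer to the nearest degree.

13°

Critical incidence: sin θ_c = V₁/V₂ = 980/4239 = 0.2312.
θ_c = arcsin 0.2312 = 13.37°.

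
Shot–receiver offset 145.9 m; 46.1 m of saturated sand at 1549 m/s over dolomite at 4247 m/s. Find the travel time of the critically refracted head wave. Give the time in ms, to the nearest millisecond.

t = x/V₂ + 2h·√(V₂²−V₁²)/(V₁V₂).
√(V₂²−V₁²) = √(4247²−1549²) = 3954.4 m/s; delay term = 2·46.1·3954.4/(1549·4247) = 0.05542 s.
t = 145.9/4247 + 0.05542 = 0.08978 s.

90 ms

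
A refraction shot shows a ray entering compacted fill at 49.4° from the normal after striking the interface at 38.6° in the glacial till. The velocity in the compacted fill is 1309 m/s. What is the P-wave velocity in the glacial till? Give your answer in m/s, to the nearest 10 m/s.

1080 m/s

sin 38.6° = 0.6239; sin 49.4° = 0.7593.
V₁ = V₂·(sin θ₁/sin θ₂) = 1309·(0.6239/0.7593) = 1075.58 m/s.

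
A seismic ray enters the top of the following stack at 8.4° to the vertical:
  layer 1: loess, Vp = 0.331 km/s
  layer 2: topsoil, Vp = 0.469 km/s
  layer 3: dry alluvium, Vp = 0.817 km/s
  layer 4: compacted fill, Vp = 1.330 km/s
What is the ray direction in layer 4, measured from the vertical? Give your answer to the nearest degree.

Snell's law across each interface conserves sin θ / V, so sin θ_4 = V_4·sin θ₁/V₁.
sin θ_4 = 1.330 × sin 8.4° / 0.331 = 0.5870.
θ_4 = arcsin 0.5870 = 35.94°.

36°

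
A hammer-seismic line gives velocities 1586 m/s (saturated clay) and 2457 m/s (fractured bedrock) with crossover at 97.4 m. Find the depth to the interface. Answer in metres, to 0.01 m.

22.60 m

h = (x_cross/2)·√((V₂−V₁)/(V₂+V₁)).
(V₂−V₁)/(V₂+V₁) = (2457−1586)/(2457+1586) = 0.2154; √ = 0.4641.
h = (97.4/2)·0.4641 = 22.60 m.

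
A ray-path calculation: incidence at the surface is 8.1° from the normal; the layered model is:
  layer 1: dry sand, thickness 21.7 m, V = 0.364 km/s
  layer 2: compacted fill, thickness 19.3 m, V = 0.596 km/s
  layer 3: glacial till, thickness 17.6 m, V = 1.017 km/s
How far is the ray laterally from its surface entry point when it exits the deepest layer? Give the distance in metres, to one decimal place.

p = sin θ₁/V₁ = sin 8.1°/0.364 = 3.8709e-01 s/km is conserved through the stack.
Layer 1: θ = 8.10°; offset = 21.7·tan 8.10° = 3.088 m.
Layer 2: sin θ = p·0.596 = 0.2307 → θ = 13.34°; offset = 19.3·tan 13.34° = 4.576 m.
Layer 3: sin θ = p·1.017 = 0.3937 → θ = 23.18°; offset = 17.6·tan 23.18° = 7.537 m.
Summing the layer offsets gives 15.202 m.

15.2 m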